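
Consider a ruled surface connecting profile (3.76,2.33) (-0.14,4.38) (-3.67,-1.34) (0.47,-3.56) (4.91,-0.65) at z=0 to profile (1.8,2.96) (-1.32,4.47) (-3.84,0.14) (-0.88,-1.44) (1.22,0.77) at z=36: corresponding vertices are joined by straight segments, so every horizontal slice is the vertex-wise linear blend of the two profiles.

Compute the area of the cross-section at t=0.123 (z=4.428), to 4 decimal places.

Area at t=0.123: 36.0814

Cross-section at t=0.123: each vertex is (1-t)·p0[i] + t·p1[i].
  v1: (1-0.123)·(3.76,2.33) + 0.123·(1.8,2.96) = (3.5189,2.4075)
  v2: (1-0.123)·(-0.14,4.38) + 0.123·(-1.32,4.47) = (-0.2851,4.3911)
  v3: (1-0.123)·(-3.67,-1.34) + 0.123·(-3.84,0.14) = (-3.6909,-1.1580)
  v4: (1-0.123)·(0.47,-3.56) + 0.123·(-0.88,-1.44) = (0.3039,-3.2992)
  v5: (1-0.123)·(4.91,-0.65) + 0.123·(1.22,0.77) = (4.4561,-0.4753)
Shoelace sum Σ(x_i·y_{i+1} − x_{i+1}·y_i):
  i=1: 3.5189·4.3911 − -0.2851·2.4075 = +16.1383 (running +16.1383)
  i=2: -0.2851·-1.1580 − -3.6909·4.3911 = +16.5372 (running +32.6755)
  i=3: -3.6909·-3.2992 − 0.3039·-1.1580 = +12.5292 (running +45.2047)
  i=4: 0.3039·-0.4753 − 4.4561·-3.2992 = +14.5574 (running +59.7620)
  i=5: 4.4561·2.4075 − 3.5189·-0.4753 = +12.4008 (running +72.1628)
Area = |Σ|/2 = |72.1628|/2 = 36.0814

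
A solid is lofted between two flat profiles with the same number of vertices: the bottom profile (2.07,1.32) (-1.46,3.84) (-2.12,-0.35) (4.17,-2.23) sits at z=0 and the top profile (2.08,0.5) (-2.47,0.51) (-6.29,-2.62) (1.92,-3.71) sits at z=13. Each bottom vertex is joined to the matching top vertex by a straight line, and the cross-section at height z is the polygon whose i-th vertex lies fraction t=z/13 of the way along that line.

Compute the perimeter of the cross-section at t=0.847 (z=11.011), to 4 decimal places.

Perimeter at t=0.847: 21.2204

Cross-section at t=0.847: each vertex is (1-t)·p0[i] + t·p1[i].
  v1: (1-0.847)·(2.07,1.32) + 0.847·(2.08,0.5) = (2.0785,0.6255)
  v2: (1-0.847)·(-1.46,3.84) + 0.847·(-2.47,0.51) = (-2.3155,1.0195)
  v3: (1-0.847)·(-2.12,-0.35) + 0.847·(-6.29,-2.62) = (-5.6520,-2.2727)
  v4: (1-0.847)·(4.17,-2.23) + 0.847·(1.92,-3.71) = (2.2643,-3.4836)
Perimeter = Σ |v_{i+1} − v_i|:
  edge 1→2: √(-4.3939² + 0.3940²) = 4.4116 (running 4.4116)
  edge 2→3: √(-3.3365² + -3.2922²) = 4.6873 (running 9.0989)
  edge 3→4: √(7.9162² + -1.2109²) = 8.0083 (running 17.1072)
  edge 4→1: √(-0.1858² + 4.1090²) = 4.1132 (running 21.2204)
Perimeter = 21.2204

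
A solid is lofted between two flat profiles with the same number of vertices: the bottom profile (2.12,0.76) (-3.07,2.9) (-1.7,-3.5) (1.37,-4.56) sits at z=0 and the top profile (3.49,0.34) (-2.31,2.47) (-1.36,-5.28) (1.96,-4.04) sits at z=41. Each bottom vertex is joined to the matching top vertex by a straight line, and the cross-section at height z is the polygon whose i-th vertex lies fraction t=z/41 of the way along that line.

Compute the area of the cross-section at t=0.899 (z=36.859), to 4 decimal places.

Cross-section at t=0.899: each vertex is (1-t)·p0[i] + t·p1[i].
  v1: (1-0.899)·(2.12,0.76) + 0.899·(3.49,0.34) = (3.3516,0.3824)
  v2: (1-0.899)·(-3.07,2.9) + 0.899·(-2.31,2.47) = (-2.3868,2.5134)
  v3: (1-0.899)·(-1.7,-3.5) + 0.899·(-1.36,-5.28) = (-1.3943,-5.1002)
  v4: (1-0.899)·(1.37,-4.56) + 0.899·(1.96,-4.04) = (1.9004,-4.0925)
Shoelace sum Σ(x_i·y_{i+1} − x_{i+1}·y_i):
  i=1: 3.3516·2.5134 − -2.3868·0.3824 = +9.3368 (running +9.3368)
  i=2: -2.3868·-5.1002 − -1.3943·2.5134 = +15.6776 (running +25.0144)
  i=3: -1.3943·-4.0925 − 1.9004·-5.1002 = +15.3989 (running +40.4133)
  i=4: 1.9004·0.3824 − 3.3516·-4.0925 = +14.4434 (running +54.8567)
Area = |Σ|/2 = |54.8567|/2 = 27.4283

Area at t=0.899: 27.4283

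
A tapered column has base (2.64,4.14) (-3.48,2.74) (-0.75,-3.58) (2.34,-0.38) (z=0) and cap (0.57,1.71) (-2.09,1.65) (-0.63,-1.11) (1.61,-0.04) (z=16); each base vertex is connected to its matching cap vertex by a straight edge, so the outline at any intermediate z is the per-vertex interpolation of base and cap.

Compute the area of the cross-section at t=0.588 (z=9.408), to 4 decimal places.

Cross-section at t=0.588: each vertex is (1-t)·p0[i] + t·p1[i].
  v1: (1-0.588)·(2.64,4.14) + 0.588·(0.57,1.71) = (1.4228,2.7112)
  v2: (1-0.588)·(-3.48,2.74) + 0.588·(-2.09,1.65) = (-2.6627,2.0991)
  v3: (1-0.588)·(-0.75,-3.58) + 0.588·(-0.63,-1.11) = (-0.6794,-2.1276)
  v4: (1-0.588)·(2.34,-0.38) + 0.588·(1.61,-0.04) = (1.9108,-0.1801)
Shoelace sum Σ(x_i·y_{i+1} − x_{i+1}·y_i):
  i=1: 1.4228·2.0991 − -2.6627·2.7112 = +10.2056 (running +10.2056)
  i=2: -2.6627·-2.1276 − -0.6794·2.0991 = +7.0914 (running +17.2970)
  i=3: -0.6794·-0.1801 − 1.9108·-2.1276 = +4.1878 (running +21.4848)
  i=4: 1.9108·2.7112 − 1.4228·-0.1801 = +5.4366 (running +26.9214)
Area = |Σ|/2 = |26.9214|/2 = 13.4607

Area at t=0.588: 13.4607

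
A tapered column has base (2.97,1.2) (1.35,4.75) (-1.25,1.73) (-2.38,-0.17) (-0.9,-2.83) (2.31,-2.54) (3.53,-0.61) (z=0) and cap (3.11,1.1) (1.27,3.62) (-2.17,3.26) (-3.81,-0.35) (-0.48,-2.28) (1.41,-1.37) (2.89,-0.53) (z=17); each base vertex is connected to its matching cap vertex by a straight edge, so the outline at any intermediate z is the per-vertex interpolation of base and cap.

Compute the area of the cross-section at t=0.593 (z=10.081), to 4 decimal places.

Cross-section at t=0.593: each vertex is (1-t)·p0[i] + t·p1[i].
  v1: (1-0.593)·(2.97,1.2) + 0.593·(3.11,1.1) = (3.0530,1.1407)
  v2: (1-0.593)·(1.35,4.75) + 0.593·(1.27,3.62) = (1.3026,4.0799)
  v3: (1-0.593)·(-1.25,1.73) + 0.593·(-2.17,3.26) = (-1.7956,2.6373)
  v4: (1-0.593)·(-2.38,-0.17) + 0.593·(-3.81,-0.35) = (-3.2280,-0.2767)
  v5: (1-0.593)·(-0.9,-2.83) + 0.593·(-0.48,-2.28) = (-0.6509,-2.5038)
  v6: (1-0.593)·(2.31,-2.54) + 0.593·(1.41,-1.37) = (1.7763,-1.8462)
  v7: (1-0.593)·(3.53,-0.61) + 0.593·(2.89,-0.53) = (3.1505,-0.5626)
Shoelace sum Σ(x_i·y_{i+1} − x_{i+1}·y_i):
  i=1: 3.0530·4.0799 − 1.3026·1.1407 = +10.9702 (running +10.9702)
  i=2: 1.3026·2.6373 − -1.7956·4.0799 = +10.7610 (running +21.7312)
  i=3: -1.7956·-0.2767 − -3.2280·2.6373 = +9.0100 (running +30.7412)
  i=4: -3.2280·-2.5038 − -0.6509·-0.2767 = +7.9023 (running +38.6435)
  i=5: -0.6509·-1.8462 − 1.7763·-2.5038 = +5.6493 (running +44.2928)
  i=6: 1.7763·-0.5626 − 3.1505·-1.8462 = +4.8171 (running +49.1099)
  i=7: 3.1505·1.1407 − 3.0530·-0.5626 = +5.3113 (running +54.4212)
Area = |Σ|/2 = |54.4212|/2 = 27.2106

Area at t=0.593: 27.2106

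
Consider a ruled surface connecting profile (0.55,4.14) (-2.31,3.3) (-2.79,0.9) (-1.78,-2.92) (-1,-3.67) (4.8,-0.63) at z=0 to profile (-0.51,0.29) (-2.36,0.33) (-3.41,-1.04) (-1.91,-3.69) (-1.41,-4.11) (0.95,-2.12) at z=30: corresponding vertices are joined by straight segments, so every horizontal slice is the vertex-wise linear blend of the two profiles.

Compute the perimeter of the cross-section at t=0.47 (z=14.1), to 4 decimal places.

Perimeter at t=0.47: 18.4489

Cross-section at t=0.47: each vertex is (1-t)·p0[i] + t·p1[i].
  v1: (1-0.47)·(0.55,4.14) + 0.47·(-0.51,0.29) = (0.0518,2.3305)
  v2: (1-0.47)·(-2.31,3.3) + 0.47·(-2.36,0.33) = (-2.3335,1.9041)
  v3: (1-0.47)·(-2.79,0.9) + 0.47·(-3.41,-1.04) = (-3.0814,-0.0118)
  v4: (1-0.47)·(-1.78,-2.92) + 0.47·(-1.91,-3.69) = (-1.8411,-3.2819)
  v5: (1-0.47)·(-1,-3.67) + 0.47·(-1.41,-4.11) = (-1.1927,-3.8768)
  v6: (1-0.47)·(4.8,-0.63) + 0.47·(0.95,-2.12) = (2.9905,-1.3303)
Perimeter = Σ |v_{i+1} − v_i|:
  edge 1→2: √(-2.3853² + -0.4264²) = 2.4231 (running 2.4231)
  edge 2→3: √(-0.7479² + -1.9159²) = 2.0567 (running 4.4798)
  edge 3→4: √(1.2403² + -3.2701²) = 3.4974 (running 7.9772)
  edge 4→5: √(0.6484² + -0.5949²) = 0.8800 (running 8.8572)
  edge 5→6: √(4.1832² + 2.5465²) = 4.8973 (running 13.7545)
  edge 6→1: √(-2.9387² + 3.6608²) = 4.6944 (running 18.4489)
Perimeter = 18.4489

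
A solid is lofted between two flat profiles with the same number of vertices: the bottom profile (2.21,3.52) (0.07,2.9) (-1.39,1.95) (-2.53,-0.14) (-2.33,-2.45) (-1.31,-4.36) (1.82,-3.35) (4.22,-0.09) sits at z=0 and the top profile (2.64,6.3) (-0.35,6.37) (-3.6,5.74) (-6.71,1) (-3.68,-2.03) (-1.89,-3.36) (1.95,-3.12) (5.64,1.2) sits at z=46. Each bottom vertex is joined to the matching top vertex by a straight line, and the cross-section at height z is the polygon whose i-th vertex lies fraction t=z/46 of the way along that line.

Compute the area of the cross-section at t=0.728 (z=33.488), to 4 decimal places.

Area at t=0.728: 67.3424

Cross-section at t=0.728: each vertex is (1-t)·p0[i] + t·p1[i].
  v1: (1-0.728)·(2.21,3.52) + 0.728·(2.64,6.3) = (2.5230,5.5438)
  v2: (1-0.728)·(0.07,2.9) + 0.728·(-0.35,6.37) = (-0.2358,5.4262)
  v3: (1-0.728)·(-1.39,1.95) + 0.728·(-3.6,5.74) = (-2.9989,4.7091)
  v4: (1-0.728)·(-2.53,-0.14) + 0.728·(-6.71,1) = (-5.5730,0.6899)
  v5: (1-0.728)·(-2.33,-2.45) + 0.728·(-3.68,-2.03) = (-3.3128,-2.1442)
  v6: (1-0.728)·(-1.31,-4.36) + 0.728·(-1.89,-3.36) = (-1.7322,-3.6320)
  v7: (1-0.728)·(1.82,-3.35) + 0.728·(1.95,-3.12) = (1.9146,-3.1826)
  v8: (1-0.728)·(4.22,-0.09) + 0.728·(5.64,1.2) = (5.2538,0.8491)
Shoelace sum Σ(x_i·y_{i+1} − x_{i+1}·y_i):
  i=1: 2.5230·5.4262 − -0.2358·5.5438 = +14.9974 (running +14.9974)
  i=2: -0.2358·4.7091 − -2.9989·5.4262 = +15.1622 (running +30.1596)
  i=3: -2.9989·0.6899 − -5.5730·4.7091 = +24.1751 (running +54.3347)
  i=4: -5.5730·-2.1442 − -3.3128·0.6899 = +14.2355 (running +68.5702)
  i=5: -3.3128·-3.6320 − -1.7322·-2.1442 = +8.3178 (running +76.8880)
  i=6: -1.7322·-3.1826 − 1.9146·-3.6320 = +12.4669 (running +89.3549)
  i=7: 1.9146·0.8491 − 5.2538·-3.1826 = +18.3462 (running +107.7011)
  i=8: 5.2538·5.5438 − 2.5230·0.8491 = +26.9836 (running +134.6847)
Area = |Σ|/2 = |134.6847|/2 = 67.3424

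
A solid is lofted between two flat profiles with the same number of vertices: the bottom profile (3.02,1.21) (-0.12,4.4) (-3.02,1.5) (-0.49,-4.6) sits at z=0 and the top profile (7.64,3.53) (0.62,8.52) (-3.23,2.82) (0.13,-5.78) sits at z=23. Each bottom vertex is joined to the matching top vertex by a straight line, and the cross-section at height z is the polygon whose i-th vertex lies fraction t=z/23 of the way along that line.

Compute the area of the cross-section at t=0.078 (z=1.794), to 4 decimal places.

Cross-section at t=0.078: each vertex is (1-t)·p0[i] + t·p1[i].
  v1: (1-0.078)·(3.02,1.21) + 0.078·(7.64,3.53) = (3.3804,1.3910)
  v2: (1-0.078)·(-0.12,4.4) + 0.078·(0.62,8.52) = (-0.0623,4.7214)
  v3: (1-0.078)·(-3.02,1.5) + 0.078·(-3.23,2.82) = (-3.0364,1.6030)
  v4: (1-0.078)·(-0.49,-4.6) + 0.078·(0.13,-5.78) = (-0.4416,-4.6920)
Shoelace sum Σ(x_i·y_{i+1} − x_{i+1}·y_i):
  i=1: 3.3804·4.7214 − -0.0623·1.3910 = +16.0465 (running +16.0465)
  i=2: -0.0623·1.6030 − -3.0364·4.7214 = +14.2360 (running +30.2825)
  i=3: -3.0364·-4.6920 − -0.4416·1.6030 = +14.9547 (running +45.2373)
  i=4: -0.4416·1.3910 − 3.3804·-4.6920 = +15.2465 (running +60.4838)
Area = |Σ|/2 = |60.4838|/2 = 30.2419

Area at t=0.078: 30.2419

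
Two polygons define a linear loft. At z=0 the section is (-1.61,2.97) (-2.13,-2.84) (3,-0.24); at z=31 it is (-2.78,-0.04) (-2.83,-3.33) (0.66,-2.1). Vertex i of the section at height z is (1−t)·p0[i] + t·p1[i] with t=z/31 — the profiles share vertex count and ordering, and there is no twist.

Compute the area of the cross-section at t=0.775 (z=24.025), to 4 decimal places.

Area at t=0.775: 7.3223

Cross-section at t=0.775: each vertex is (1-t)·p0[i] + t·p1[i].
  v1: (1-0.775)·(-1.61,2.97) + 0.775·(-2.78,-0.04) = (-2.5168,0.6372)
  v2: (1-0.775)·(-2.13,-2.84) + 0.775·(-2.83,-3.33) = (-2.6725,-3.2197)
  v3: (1-0.775)·(3,-0.24) + 0.775·(0.66,-2.1) = (1.1865,-1.6815)
Shoelace sum Σ(x_i·y_{i+1} − x_{i+1}·y_i):
  i=1: -2.5168·-3.2197 − -2.6725·0.6372 = +9.8064 (running +9.8064)
  i=2: -2.6725·-1.6815 − 1.1865·-3.2197 = +8.3140 (running +18.1204)
  i=3: 1.1865·0.6372 − -2.5168·-1.6815 = -3.4758 (running +14.6446)
Area = |Σ|/2 = |14.6446|/2 = 7.3223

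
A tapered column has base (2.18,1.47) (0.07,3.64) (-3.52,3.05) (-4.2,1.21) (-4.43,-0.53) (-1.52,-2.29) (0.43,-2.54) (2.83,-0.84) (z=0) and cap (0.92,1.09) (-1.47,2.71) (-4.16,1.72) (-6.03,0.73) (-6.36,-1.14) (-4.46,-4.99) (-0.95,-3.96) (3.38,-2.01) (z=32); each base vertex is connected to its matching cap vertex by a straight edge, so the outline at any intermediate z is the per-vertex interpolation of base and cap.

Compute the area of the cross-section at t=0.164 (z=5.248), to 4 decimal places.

Cross-section at t=0.164: each vertex is (1-t)·p0[i] + t·p1[i].
  v1: (1-0.164)·(2.18,1.47) + 0.164·(0.92,1.09) = (1.9734,1.4077)
  v2: (1-0.164)·(0.07,3.64) + 0.164·(-1.47,2.71) = (-0.1826,3.4875)
  v3: (1-0.164)·(-3.52,3.05) + 0.164·(-4.16,1.72) = (-3.6250,2.8319)
  v4: (1-0.164)·(-4.2,1.21) + 0.164·(-6.03,0.73) = (-4.5001,1.1313)
  v5: (1-0.164)·(-4.43,-0.53) + 0.164·(-6.36,-1.14) = (-4.7465,-0.6300)
  v6: (1-0.164)·(-1.52,-2.29) + 0.164·(-4.46,-4.99) = (-2.0022,-2.7328)
  v7: (1-0.164)·(0.43,-2.54) + 0.164·(-0.95,-3.96) = (0.2037,-2.7729)
  v8: (1-0.164)·(2.83,-0.84) + 0.164·(3.38,-2.01) = (2.9202,-1.0319)
Shoelace sum Σ(x_i·y_{i+1} − x_{i+1}·y_i):
  i=1: 1.9734·3.4875 − -0.1826·1.4077 = +7.1390 (running +7.1390)
  i=2: -0.1826·2.8319 − -3.6250·3.4875 = +12.1250 (running +19.2640)
  i=3: -3.6250·1.1313 − -4.5001·2.8319 = +8.6430 (running +27.9070)
  i=4: -4.5001·-0.6300 − -4.7465·1.1313 = +8.2049 (running +36.1119)
  i=5: -4.7465·-2.7328 − -2.0022·-0.6300 = +11.7098 (running +47.8217)
  i=6: -2.0022·-2.7729 − 0.2037·-2.7328 = +6.1084 (running +53.9301)
  i=7: 0.2037·-1.0319 − 2.9202·-2.7729 = +7.8872 (running +61.8173)
  i=8: 2.9202·1.4077 − 1.9734·-1.0319 = +6.1470 (running +67.9643)
Area = |Σ|/2 = |67.9643|/2 = 33.9821

Area at t=0.164: 33.9821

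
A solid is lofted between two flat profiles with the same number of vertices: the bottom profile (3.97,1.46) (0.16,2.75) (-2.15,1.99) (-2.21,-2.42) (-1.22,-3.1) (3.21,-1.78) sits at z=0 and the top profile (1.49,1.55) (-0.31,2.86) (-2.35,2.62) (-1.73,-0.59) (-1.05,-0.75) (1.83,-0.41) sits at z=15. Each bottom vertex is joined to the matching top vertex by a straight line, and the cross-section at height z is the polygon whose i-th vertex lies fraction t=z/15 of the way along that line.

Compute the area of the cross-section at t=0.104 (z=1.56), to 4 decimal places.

Area at t=0.104: 25.1940

Cross-section at t=0.104: each vertex is (1-t)·p0[i] + t·p1[i].
  v1: (1-0.104)·(3.97,1.46) + 0.104·(1.49,1.55) = (3.7121,1.4694)
  v2: (1-0.104)·(0.16,2.75) + 0.104·(-0.31,2.86) = (0.1111,2.7614)
  v3: (1-0.104)·(-2.15,1.99) + 0.104·(-2.35,2.62) = (-2.1708,2.0555)
  v4: (1-0.104)·(-2.21,-2.42) + 0.104·(-1.73,-0.59) = (-2.1601,-2.2297)
  v5: (1-0.104)·(-1.22,-3.1) + 0.104·(-1.05,-0.75) = (-1.2023,-2.8556)
  v6: (1-0.104)·(3.21,-1.78) + 0.104·(1.83,-0.41) = (3.0665,-1.6375)
Shoelace sum Σ(x_i·y_{i+1} − x_{i+1}·y_i):
  i=1: 3.7121·2.7614 − 0.1111·1.4694 = +10.0874 (running +10.0874)
  i=2: 0.1111·2.0555 − -2.1708·2.7614 = +6.2229 (running +16.3104)
  i=3: -2.1708·-2.2297 − -2.1601·2.0555 = +9.2803 (running +25.5906)
  i=4: -2.1601·-2.8556 − -1.2023·-2.2297 = +3.4875 (running +29.0782)
  i=5: -1.2023·-1.6375 − 3.0665·-2.8556 = +10.7255 (running +39.8036)
  i=6: 3.0665·1.4694 − 3.7121·-1.6375 = +10.5844 (running +50.3880)
Area = |Σ|/2 = |50.3880|/2 = 25.1940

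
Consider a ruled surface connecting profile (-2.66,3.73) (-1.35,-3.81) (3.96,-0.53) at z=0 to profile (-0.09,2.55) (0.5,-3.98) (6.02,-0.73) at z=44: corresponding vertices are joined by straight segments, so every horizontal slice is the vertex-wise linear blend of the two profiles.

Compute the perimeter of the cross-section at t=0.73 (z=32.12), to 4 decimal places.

Perimeter at t=0.73: 20.3920

Cross-section at t=0.73: each vertex is (1-t)·p0[i] + t·p1[i].
  v1: (1-0.73)·(-2.66,3.73) + 0.73·(-0.09,2.55) = (-0.7839,2.8686)
  v2: (1-0.73)·(-1.35,-3.81) + 0.73·(0.5,-3.98) = (0.0005,-3.9341)
  v3: (1-0.73)·(3.96,-0.53) + 0.73·(6.02,-0.73) = (5.4638,-0.6760)
Perimeter = Σ |v_{i+1} − v_i|:
  edge 1→2: √(0.7844² + -6.8027²) = 6.8478 (running 6.8478)
  edge 2→3: √(5.4633² + 3.2581²) = 6.3610 (running 13.2088)
  edge 3→1: √(-6.2477² + 3.5446²) = 7.1832 (running 20.3920)
Perimeter = 20.3920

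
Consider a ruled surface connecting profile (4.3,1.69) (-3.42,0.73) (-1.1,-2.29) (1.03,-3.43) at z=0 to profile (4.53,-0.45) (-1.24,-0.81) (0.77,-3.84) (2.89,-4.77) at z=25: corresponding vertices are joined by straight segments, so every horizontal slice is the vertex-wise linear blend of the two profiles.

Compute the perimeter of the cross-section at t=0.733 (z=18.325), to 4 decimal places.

Perimeter at t=0.733: 17.3189

Cross-section at t=0.733: each vertex is (1-t)·p0[i] + t·p1[i].
  v1: (1-0.733)·(4.3,1.69) + 0.733·(4.53,-0.45) = (4.4686,0.1214)
  v2: (1-0.733)·(-3.42,0.73) + 0.733·(-1.24,-0.81) = (-1.8221,-0.3988)
  v3: (1-0.733)·(-1.1,-2.29) + 0.733·(0.77,-3.84) = (0.2707,-3.4261)
  v4: (1-0.733)·(1.03,-3.43) + 0.733·(2.89,-4.77) = (2.3934,-4.4122)
Perimeter = Σ |v_{i+1} − v_i|:
  edge 1→2: √(-6.2906² + -0.5202²) = 6.3121 (running 6.3121)
  edge 2→3: √(2.0928² + -3.0273²) = 3.6803 (running 9.9924)
  edge 3→4: √(2.1227² + -0.9861²) = 2.3405 (running 12.3329)
  edge 4→1: √(2.0752² + 4.5336²) = 4.9860 (running 17.3189)
Perimeter = 17.3189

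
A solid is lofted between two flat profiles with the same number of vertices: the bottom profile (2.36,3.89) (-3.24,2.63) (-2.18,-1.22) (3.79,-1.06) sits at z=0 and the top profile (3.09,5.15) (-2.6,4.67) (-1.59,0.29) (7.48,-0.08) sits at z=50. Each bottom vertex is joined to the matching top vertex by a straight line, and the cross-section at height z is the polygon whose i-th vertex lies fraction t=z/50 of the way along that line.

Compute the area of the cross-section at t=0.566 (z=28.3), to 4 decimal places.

Area at t=0.566: 31.6610

Cross-section at t=0.566: each vertex is (1-t)·p0[i] + t·p1[i].
  v1: (1-0.566)·(2.36,3.89) + 0.566·(3.09,5.15) = (2.7732,4.6032)
  v2: (1-0.566)·(-3.24,2.63) + 0.566·(-2.6,4.67) = (-2.8778,3.7846)
  v3: (1-0.566)·(-2.18,-1.22) + 0.566·(-1.59,0.29) = (-1.8461,-0.3653)
  v4: (1-0.566)·(3.79,-1.06) + 0.566·(7.48,-0.08) = (5.8785,-0.5053)
Shoelace sum Σ(x_i·y_{i+1} − x_{i+1}·y_i):
  i=1: 2.7732·3.7846 − -2.8778·4.6032 = +23.7423 (running +23.7423)
  i=2: -2.8778·-0.3653 − -1.8461·3.7846 = +8.0380 (running +31.7803)
  i=3: -1.8461·-0.5053 − 5.8785·-0.3653 = +3.0805 (running +34.8608)
  i=4: 5.8785·4.6032 − 2.7732·-0.5053 = +28.4612 (running +63.3220)
Area = |Σ|/2 = |63.3220|/2 = 31.6610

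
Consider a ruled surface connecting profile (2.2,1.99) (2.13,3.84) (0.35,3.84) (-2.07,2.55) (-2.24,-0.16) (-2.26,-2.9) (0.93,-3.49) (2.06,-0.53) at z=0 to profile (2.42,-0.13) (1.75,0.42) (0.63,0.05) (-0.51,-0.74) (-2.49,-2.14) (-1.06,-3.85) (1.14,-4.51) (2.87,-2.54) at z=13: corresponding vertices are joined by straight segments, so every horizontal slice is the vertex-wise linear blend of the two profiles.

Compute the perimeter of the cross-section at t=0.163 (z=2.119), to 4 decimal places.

Cross-section at t=0.163: each vertex is (1-t)·p0[i] + t·p1[i].
  v1: (1-0.163)·(2.2,1.99) + 0.163·(2.42,-0.13) = (2.2359,1.6444)
  v2: (1-0.163)·(2.13,3.84) + 0.163·(1.75,0.42) = (2.0681,3.2825)
  v3: (1-0.163)·(0.35,3.84) + 0.163·(0.63,0.05) = (0.3956,3.2222)
  v4: (1-0.163)·(-2.07,2.55) + 0.163·(-0.51,-0.74) = (-1.8157,2.0137)
  v5: (1-0.163)·(-2.24,-0.16) + 0.163·(-2.49,-2.14) = (-2.2808,-0.4827)
  v6: (1-0.163)·(-2.26,-2.9) + 0.163·(-1.06,-3.85) = (-2.0644,-3.0549)
  v7: (1-0.163)·(0.93,-3.49) + 0.163·(1.14,-4.51) = (0.9642,-3.6563)
  v8: (1-0.163)·(2.06,-0.53) + 0.163·(2.87,-2.54) = (2.1920,-0.8576)
Perimeter = Σ |v_{i+1} − v_i|:
  edge 1→2: √(-0.1678² + 1.6381²) = 1.6467 (running 1.6467)
  edge 2→3: √(-1.6724² + -0.0603²) = 1.6735 (running 3.3202)
  edge 3→4: √(-2.2114² + -1.2085²) = 2.5200 (running 5.8402)
  edge 4→5: √(-0.4650² + -2.4965²) = 2.5394 (running 8.3796)
  edge 5→6: √(0.2164² + -2.5721²) = 2.5812 (running 10.9608)
  edge 6→7: √(3.0286² + -0.6014²) = 3.0878 (running 14.0486)
  edge 7→8: √(1.2278² + 2.7986²) = 3.0561 (running 17.1047)
  edge 8→1: √(0.0438² + 2.5021²) = 2.5025 (running 19.6072)
Perimeter = 19.6072

Perimeter at t=0.163: 19.6072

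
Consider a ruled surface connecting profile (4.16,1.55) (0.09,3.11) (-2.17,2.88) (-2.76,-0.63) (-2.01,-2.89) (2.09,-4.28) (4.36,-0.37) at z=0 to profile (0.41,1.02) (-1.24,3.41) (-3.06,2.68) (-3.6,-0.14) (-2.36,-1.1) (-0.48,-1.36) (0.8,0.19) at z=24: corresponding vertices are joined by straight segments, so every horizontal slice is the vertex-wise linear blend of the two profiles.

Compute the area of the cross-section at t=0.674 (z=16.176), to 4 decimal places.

Cross-section at t=0.674: each vertex is (1-t)·p0[i] + t·p1[i].
  v1: (1-0.674)·(4.16,1.55) + 0.674·(0.41,1.02) = (1.6325,1.1928)
  v2: (1-0.674)·(0.09,3.11) + 0.674·(-1.24,3.41) = (-0.8064,3.3122)
  v3: (1-0.674)·(-2.17,2.88) + 0.674·(-3.06,2.68) = (-2.7699,2.7452)
  v4: (1-0.674)·(-2.76,-0.63) + 0.674·(-3.6,-0.14) = (-3.3262,-0.2997)
  v5: (1-0.674)·(-2.01,-2.89) + 0.674·(-2.36,-1.1) = (-2.2459,-1.6835)
  v6: (1-0.674)·(2.09,-4.28) + 0.674·(-0.48,-1.36) = (0.3578,-2.3119)
  v7: (1-0.674)·(4.36,-0.37) + 0.674·(0.8,0.19) = (1.9606,0.0074)
Shoelace sum Σ(x_i·y_{i+1} − x_{i+1}·y_i):
  i=1: 1.6325·3.3122 − -0.8064·1.1928 = +6.3690 (running +6.3690)
  i=2: -0.8064·2.7452 − -2.7699·3.3122 = +6.9605 (running +13.3296)
  i=3: -2.7699·-0.2997 − -3.3262·2.7452 = +9.9612 (running +23.2908)
  i=4: -3.3262·-1.6835 − -2.2459·-0.2997 = +4.9265 (running +28.2173)
  i=5: -2.2459·-2.3119 − 0.3578·-1.6835 = +5.7947 (running +34.0121)
  i=6: 0.3578·0.0074 − 1.9606·-2.3119 = +4.5353 (running +38.5474)
  i=7: 1.9606·1.1928 − 1.6325·0.0074 = +2.3264 (running +40.8738)
Area = |Σ|/2 = |40.8738|/2 = 20.4369

Area at t=0.674: 20.4369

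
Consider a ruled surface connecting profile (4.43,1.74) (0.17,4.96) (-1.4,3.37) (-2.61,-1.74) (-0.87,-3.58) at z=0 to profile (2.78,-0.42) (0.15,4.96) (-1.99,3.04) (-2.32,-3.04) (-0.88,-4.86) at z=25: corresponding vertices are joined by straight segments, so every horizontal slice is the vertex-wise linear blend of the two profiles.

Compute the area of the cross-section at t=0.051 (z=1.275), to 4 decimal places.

Area at t=0.051: 31.2681

Cross-section at t=0.051: each vertex is (1-t)·p0[i] + t·p1[i].
  v1: (1-0.051)·(4.43,1.74) + 0.051·(2.78,-0.42) = (4.3458,1.6298)
  v2: (1-0.051)·(0.17,4.96) + 0.051·(0.15,4.96) = (0.1690,4.9600)
  v3: (1-0.051)·(-1.4,3.37) + 0.051·(-1.99,3.04) = (-1.4301,3.3532)
  v4: (1-0.051)·(-2.61,-1.74) + 0.051·(-2.32,-3.04) = (-2.5952,-1.8063)
  v5: (1-0.051)·(-0.87,-3.58) + 0.051·(-0.88,-4.86) = (-0.8705,-3.6453)
Shoelace sum Σ(x_i·y_{i+1} − x_{i+1}·y_i):
  i=1: 4.3458·4.9600 − 0.1690·1.6298 = +21.2800 (running +21.2800)
  i=2: 0.1690·3.3532 − -1.4301·4.9600 = +7.6599 (running +28.9399)
  i=3: -1.4301·-1.8063 − -2.5952·3.3532 = +11.2854 (running +40.2252)
  i=4: -2.5952·-3.6453 − -0.8705·-1.8063 = +7.8879 (running +48.1131)
  i=5: -0.8705·1.6298 − 4.3458·-3.6453 = +14.4230 (running +62.5361)
Area = |Σ|/2 = |62.5361|/2 = 31.2681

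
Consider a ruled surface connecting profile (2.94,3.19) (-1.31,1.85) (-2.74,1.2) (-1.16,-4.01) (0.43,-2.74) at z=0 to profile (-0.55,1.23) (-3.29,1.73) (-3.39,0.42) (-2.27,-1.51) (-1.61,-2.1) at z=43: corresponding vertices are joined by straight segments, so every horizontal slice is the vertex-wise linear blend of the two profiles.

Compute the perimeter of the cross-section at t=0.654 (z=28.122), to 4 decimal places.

Cross-section at t=0.654: each vertex is (1-t)·p0[i] + t·p1[i].
  v1: (1-0.654)·(2.94,3.19) + 0.654·(-0.55,1.23) = (0.6575,1.9082)
  v2: (1-0.654)·(-1.31,1.85) + 0.654·(-3.29,1.73) = (-2.6049,1.7715)
  v3: (1-0.654)·(-2.74,1.2) + 0.654·(-3.39,0.42) = (-3.1651,0.6899)
  v4: (1-0.654)·(-1.16,-4.01) + 0.654·(-2.27,-1.51) = (-1.8859,-2.3750)
  v5: (1-0.654)·(0.43,-2.74) + 0.654·(-1.61,-2.1) = (-0.9042,-2.3214)
Perimeter = Σ |v_{i+1} − v_i|:
  edge 1→2: √(-3.2625² + -0.1366²) = 3.2653 (running 3.2653)
  edge 2→3: √(-0.5602² + -1.0816²) = 1.2181 (running 4.4834)
  edge 3→4: √(1.2792² + -3.0649²) = 3.3211 (running 7.8045)
  edge 4→5: √(0.9818² + 0.0536²) = 0.9832 (running 8.7878)
  edge 5→1: √(1.5617² + 4.2296²) = 4.5087 (running 13.2965)
Perimeter = 13.2965

Perimeter at t=0.654: 13.2965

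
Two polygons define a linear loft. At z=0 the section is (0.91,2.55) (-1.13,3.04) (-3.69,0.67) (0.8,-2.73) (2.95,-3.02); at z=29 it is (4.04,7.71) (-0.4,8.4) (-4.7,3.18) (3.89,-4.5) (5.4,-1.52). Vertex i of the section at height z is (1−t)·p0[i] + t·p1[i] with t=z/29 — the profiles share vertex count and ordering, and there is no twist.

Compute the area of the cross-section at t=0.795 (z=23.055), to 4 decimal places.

Cross-section at t=0.795: each vertex is (1-t)·p0[i] + t·p1[i].
  v1: (1-0.795)·(0.91,2.55) + 0.795·(4.04,7.71) = (3.3984,6.6522)
  v2: (1-0.795)·(-1.13,3.04) + 0.795·(-0.4,8.4) = (-0.5496,7.3012)
  v3: (1-0.795)·(-3.69,0.67) + 0.795·(-4.7,3.18) = (-4.4930,2.6655)
  v4: (1-0.795)·(0.8,-2.73) + 0.795·(3.89,-4.5) = (3.2566,-4.1372)
  v5: (1-0.795)·(2.95,-3.02) + 0.795·(5.4,-1.52) = (4.8978,-1.8275)
Shoelace sum Σ(x_i·y_{i+1} − x_{i+1}·y_i):
  i=1: 3.3984·7.3012 − -0.5496·6.6522 = +28.4684 (running +28.4684)
  i=2: -0.5496·2.6655 − -4.4930·7.3012 = +31.3389 (running +59.8073)
  i=3: -4.4930·-4.1372 − 3.2566·2.6655 = +9.9078 (running +69.7151)
  i=4: 3.2566·-1.8275 − 4.8978·-4.1372 = +14.3114 (running +84.0265)
  i=5: 4.8978·6.6522 − 3.3984·-1.8275 = +38.7913 (running +122.8178)
Area = |Σ|/2 = |122.8178|/2 = 61.4089

Area at t=0.795: 61.4089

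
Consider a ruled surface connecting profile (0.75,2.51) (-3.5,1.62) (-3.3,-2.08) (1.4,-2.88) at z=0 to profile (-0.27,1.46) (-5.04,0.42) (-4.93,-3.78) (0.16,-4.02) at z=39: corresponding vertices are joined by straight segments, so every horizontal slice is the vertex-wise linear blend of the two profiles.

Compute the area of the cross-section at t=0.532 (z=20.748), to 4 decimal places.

Cross-section at t=0.532: each vertex is (1-t)·p0[i] + t·p1[i].
  v1: (1-0.532)·(0.75,2.51) + 0.532·(-0.27,1.46) = (0.2074,1.9514)
  v2: (1-0.532)·(-3.5,1.62) + 0.532·(-5.04,0.42) = (-4.3193,0.9816)
  v3: (1-0.532)·(-3.3,-2.08) + 0.532·(-4.93,-3.78) = (-4.1672,-2.9844)
  v4: (1-0.532)·(1.4,-2.88) + 0.532·(0.16,-4.02) = (0.7403,-3.4865)
Shoelace sum Σ(x_i·y_{i+1} − x_{i+1}·y_i):
  i=1: 0.2074·0.9816 − -4.3193·1.9514 = +8.6322 (running +8.6322)
  i=2: -4.3193·-2.9844 − -4.1672·0.9816 = +16.9809 (running +25.6131)
  i=3: -4.1672·-3.4865 − 0.7403·-2.9844 = +16.7381 (running +42.3513)
  i=4: 0.7403·1.9514 − 0.2074·-3.4865 = +2.1676 (running +44.5189)
Area = |Σ|/2 = |44.5189|/2 = 22.2594

Area at t=0.532: 22.2594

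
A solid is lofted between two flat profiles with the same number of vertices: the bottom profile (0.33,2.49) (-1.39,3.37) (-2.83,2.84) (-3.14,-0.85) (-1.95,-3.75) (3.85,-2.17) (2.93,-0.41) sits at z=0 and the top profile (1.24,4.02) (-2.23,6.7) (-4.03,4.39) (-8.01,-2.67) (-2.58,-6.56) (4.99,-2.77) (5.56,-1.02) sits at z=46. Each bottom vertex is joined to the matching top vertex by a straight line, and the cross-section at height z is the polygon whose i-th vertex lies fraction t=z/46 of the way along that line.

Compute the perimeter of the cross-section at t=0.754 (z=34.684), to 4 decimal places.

Perimeter at t=0.754: 34.5302

Cross-section at t=0.754: each vertex is (1-t)·p0[i] + t·p1[i].
  v1: (1-0.754)·(0.33,2.49) + 0.754·(1.24,4.02) = (1.0161,3.6436)
  v2: (1-0.754)·(-1.39,3.37) + 0.754·(-2.23,6.7) = (-2.0234,5.8808)
  v3: (1-0.754)·(-2.83,2.84) + 0.754·(-4.03,4.39) = (-3.7348,4.0087)
  v4: (1-0.754)·(-3.14,-0.85) + 0.754·(-8.01,-2.67) = (-6.8120,-2.2223)
  v5: (1-0.754)·(-1.95,-3.75) + 0.754·(-2.58,-6.56) = (-2.4250,-5.8687)
  v6: (1-0.754)·(3.85,-2.17) + 0.754·(4.99,-2.77) = (4.7096,-2.6224)
  v7: (1-0.754)·(2.93,-0.41) + 0.754·(5.56,-1.02) = (4.9130,-0.8699)
Perimeter = Σ |v_{i+1} − v_i|:
  edge 1→2: √(-3.0395² + 2.2372²) = 3.7741 (running 3.7741)
  edge 2→3: √(-1.7114² + -1.8721²) = 2.5365 (running 6.3106)
  edge 3→4: √(-3.0772² + -6.2310²) = 6.9494 (running 13.2600)
  edge 4→5: √(4.3870² + -3.6465²) = 5.7046 (running 18.9645)
  edge 5→6: √(7.1346² + 3.2463²) = 7.8384 (running 26.8030)
  edge 6→7: √(0.2035² + 1.7525²) = 1.7642 (running 28.5672)
  edge 7→1: √(-3.8969² + 4.5136²) = 5.9630 (running 34.5302)
Perimeter = 34.5302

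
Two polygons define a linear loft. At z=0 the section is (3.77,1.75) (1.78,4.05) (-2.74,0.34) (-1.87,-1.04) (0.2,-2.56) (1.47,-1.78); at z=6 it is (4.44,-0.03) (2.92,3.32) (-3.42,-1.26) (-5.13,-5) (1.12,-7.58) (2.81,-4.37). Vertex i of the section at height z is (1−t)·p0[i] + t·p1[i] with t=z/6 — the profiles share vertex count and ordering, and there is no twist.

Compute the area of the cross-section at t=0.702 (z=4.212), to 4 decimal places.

Cross-section at t=0.702: each vertex is (1-t)·p0[i] + t·p1[i].
  v1: (1-0.702)·(3.77,1.75) + 0.702·(4.44,-0.03) = (4.2403,0.5004)
  v2: (1-0.702)·(1.78,4.05) + 0.702·(2.92,3.32) = (2.5803,3.5375)
  v3: (1-0.702)·(-2.74,0.34) + 0.702·(-3.42,-1.26) = (-3.2174,-0.7832)
  v4: (1-0.702)·(-1.87,-1.04) + 0.702·(-5.13,-5) = (-4.1585,-3.8199)
  v5: (1-0.702)·(0.2,-2.56) + 0.702·(1.12,-7.58) = (0.8458,-6.0840)
  v6: (1-0.702)·(1.47,-1.78) + 0.702·(2.81,-4.37) = (2.4107,-3.5982)
Shoelace sum Σ(x_i·y_{i+1} − x_{i+1}·y_i):
  i=1: 4.2403·3.5375 − 2.5803·0.5004 = +13.7091 (running +13.7091)
  i=2: 2.5803·-0.7832 − -3.2174·3.5375 = +9.3607 (running +23.0698)
  i=3: -3.2174·-3.8199 − -4.1585·-0.7832 = +9.0331 (running +32.1029)
  i=4: -4.1585·-6.0840 − 0.8458·-3.8199 = +28.5316 (running +60.6345)
  i=5: 0.8458·-3.5982 − 2.4107·-6.0840 = +11.6232 (running +72.2577)
  i=6: 2.4107·0.5004 − 4.2403·-3.5982 = +16.4639 (running +88.7216)
Area = |Σ|/2 = |88.7216|/2 = 44.3608

Area at t=0.702: 44.3608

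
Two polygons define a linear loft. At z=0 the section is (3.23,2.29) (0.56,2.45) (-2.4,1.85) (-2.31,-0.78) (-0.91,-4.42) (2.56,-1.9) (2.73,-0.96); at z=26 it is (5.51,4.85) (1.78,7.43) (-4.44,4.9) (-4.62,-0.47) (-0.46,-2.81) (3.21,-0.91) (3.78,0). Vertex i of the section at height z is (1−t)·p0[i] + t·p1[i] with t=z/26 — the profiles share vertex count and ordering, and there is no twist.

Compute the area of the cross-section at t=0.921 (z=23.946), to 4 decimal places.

Area at t=0.921: 66.9896

Cross-section at t=0.921: each vertex is (1-t)·p0[i] + t·p1[i].
  v1: (1-0.921)·(3.23,2.29) + 0.921·(5.51,4.85) = (5.3299,4.6478)
  v2: (1-0.921)·(0.56,2.45) + 0.921·(1.78,7.43) = (1.6836,7.0366)
  v3: (1-0.921)·(-2.4,1.85) + 0.921·(-4.44,4.9) = (-4.2788,4.6590)
  v4: (1-0.921)·(-2.31,-0.78) + 0.921·(-4.62,-0.47) = (-4.4375,-0.4945)
  v5: (1-0.921)·(-0.91,-4.42) + 0.921·(-0.46,-2.81) = (-0.4955,-2.9372)
  v6: (1-0.921)·(2.56,-1.9) + 0.921·(3.21,-0.91) = (3.1586,-0.9882)
  v7: (1-0.921)·(2.73,-0.96) + 0.921·(3.78,0) = (3.6970,-0.0758)
Shoelace sum Σ(x_i·y_{i+1} − x_{i+1}·y_i):
  i=1: 5.3299·7.0366 − 1.6836·4.6478 = +29.6791 (running +29.6791)
  i=2: 1.6836·4.6590 − -4.2788·7.0366 = +37.9525 (running +67.6315)
  i=3: -4.2788·-0.4945 − -4.4375·4.6590 = +22.7904 (running +90.4220)
  i=4: -4.4375·-2.9372 − -0.4955·-0.4945 = +12.7888 (running +103.2107)
  i=5: -0.4955·-0.9882 − 3.1586·-2.9372 = +9.7673 (running +112.9780)
  i=6: 3.1586·-0.0758 − 3.6970·-0.9882 = +3.4139 (running +116.3919)
  i=7: 3.6970·4.6478 − 5.3299·-0.0758 = +17.5872 (running +133.9791)
Area = |Σ|/2 = |133.9791|/2 = 66.9896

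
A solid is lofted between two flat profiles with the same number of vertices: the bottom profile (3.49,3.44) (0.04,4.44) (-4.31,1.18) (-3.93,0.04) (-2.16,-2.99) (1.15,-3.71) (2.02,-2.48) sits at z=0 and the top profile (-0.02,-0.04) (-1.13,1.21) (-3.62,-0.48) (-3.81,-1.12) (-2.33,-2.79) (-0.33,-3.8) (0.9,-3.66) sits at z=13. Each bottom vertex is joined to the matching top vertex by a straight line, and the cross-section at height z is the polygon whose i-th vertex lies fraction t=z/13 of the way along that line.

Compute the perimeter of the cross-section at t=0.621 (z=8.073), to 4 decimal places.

Perimeter at t=0.621: 18.1384

Cross-section at t=0.621: each vertex is (1-t)·p0[i] + t·p1[i].
  v1: (1-0.621)·(3.49,3.44) + 0.621·(-0.02,-0.04) = (1.3103,1.2789)
  v2: (1-0.621)·(0.04,4.44) + 0.621·(-1.13,1.21) = (-0.6866,2.4342)
  v3: (1-0.621)·(-4.31,1.18) + 0.621·(-3.62,-0.48) = (-3.8815,0.1491)
  v4: (1-0.621)·(-3.93,0.04) + 0.621·(-3.81,-1.12) = (-3.8555,-0.6804)
  v5: (1-0.621)·(-2.16,-2.99) + 0.621·(-2.33,-2.79) = (-2.2656,-2.8658)
  v6: (1-0.621)·(1.15,-3.71) + 0.621·(-0.33,-3.8) = (0.2309,-3.7659)
  v7: (1-0.621)·(2.02,-2.48) + 0.621·(0.9,-3.66) = (1.3245,-3.2128)
Perimeter = Σ |v_{i+1} − v_i|:
  edge 1→2: √(-1.9969² + 1.1553²) = 2.3070 (running 2.3070)
  edge 2→3: √(-3.1949² + -2.2850²) = 3.9280 (running 6.2349)
  edge 3→4: √(0.0260² + -0.8295²) = 0.8299 (running 7.0648)
  edge 4→5: √(1.5899² + -2.1854²) = 2.7026 (running 9.7674)
  edge 5→6: √(2.4965² + -0.9001²) = 2.6538 (running 12.4212)
  edge 6→7: √(1.0936² + 0.5531²) = 1.2255 (running 13.6467)
  edge 7→1: √(-0.0142² + 4.4917²) = 4.4917 (running 18.1384)
Perimeter = 18.1384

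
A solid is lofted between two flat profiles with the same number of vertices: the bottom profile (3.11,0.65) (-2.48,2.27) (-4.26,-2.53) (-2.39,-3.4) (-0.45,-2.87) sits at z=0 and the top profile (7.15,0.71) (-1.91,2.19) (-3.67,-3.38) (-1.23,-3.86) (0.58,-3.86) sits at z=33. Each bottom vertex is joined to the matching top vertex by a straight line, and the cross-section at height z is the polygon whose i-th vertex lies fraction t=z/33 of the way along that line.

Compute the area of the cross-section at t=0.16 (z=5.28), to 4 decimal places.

Area at t=0.16: 25.6457

Cross-section at t=0.16: each vertex is (1-t)·p0[i] + t·p1[i].
  v1: (1-0.16)·(3.11,0.65) + 0.16·(7.15,0.71) = (3.7564,0.6596)
  v2: (1-0.16)·(-2.48,2.27) + 0.16·(-1.91,2.19) = (-2.3888,2.2572)
  v3: (1-0.16)·(-4.26,-2.53) + 0.16·(-3.67,-3.38) = (-4.1656,-2.6660)
  v4: (1-0.16)·(-2.39,-3.4) + 0.16·(-1.23,-3.86) = (-2.2044,-3.4736)
  v5: (1-0.16)·(-0.45,-2.87) + 0.16·(0.58,-3.86) = (-0.2852,-3.0284)
Shoelace sum Σ(x_i·y_{i+1} − x_{i+1}·y_i):
  i=1: 3.7564·2.2572 − -2.3888·0.6596 = +10.0546 (running +10.0546)
  i=2: -2.3888·-2.6660 − -4.1656·2.2572 = +15.7711 (running +25.8257)
  i=3: -4.1656·-3.4736 − -2.2044·-2.6660 = +8.5927 (running +34.4184)
  i=4: -2.2044·-3.0284 − -0.2852·-3.4736 = +5.6851 (running +40.1036)
  i=5: -0.2852·0.6596 − 3.7564·-3.0284 = +11.1878 (running +51.2913)
Area = |Σ|/2 = |51.2913|/2 = 25.6457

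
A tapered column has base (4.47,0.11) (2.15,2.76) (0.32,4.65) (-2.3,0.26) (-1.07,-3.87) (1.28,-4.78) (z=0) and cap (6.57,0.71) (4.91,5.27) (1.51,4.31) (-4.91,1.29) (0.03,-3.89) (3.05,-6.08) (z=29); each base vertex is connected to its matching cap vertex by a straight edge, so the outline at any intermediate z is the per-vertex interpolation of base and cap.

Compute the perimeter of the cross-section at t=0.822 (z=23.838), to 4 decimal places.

Perimeter at t=0.822: 31.7383

Cross-section at t=0.822: each vertex is (1-t)·p0[i] + t·p1[i].
  v1: (1-0.822)·(4.47,0.11) + 0.822·(6.57,0.71) = (6.1962,0.6032)
  v2: (1-0.822)·(2.15,2.76) + 0.822·(4.91,5.27) = (4.4187,4.8232)
  v3: (1-0.822)·(0.32,4.65) + 0.822·(1.51,4.31) = (1.2982,4.3705)
  v4: (1-0.822)·(-2.3,0.26) + 0.822·(-4.91,1.29) = (-4.4454,1.1067)
  v5: (1-0.822)·(-1.07,-3.87) + 0.822·(0.03,-3.89) = (-0.1658,-3.8864)
  v6: (1-0.822)·(1.28,-4.78) + 0.822·(3.05,-6.08) = (2.7349,-5.8486)
Perimeter = Σ |v_{i+1} − v_i|:
  edge 1→2: √(-1.7775² + 4.2200²) = 4.5791 (running 4.5791)
  edge 2→3: √(-3.1205² + -0.4527²) = 3.1532 (running 7.7323)
  edge 3→4: √(-5.7436² + -3.2639²) = 6.6062 (running 14.3385)
  edge 4→5: √(4.2796² + -4.9931²) = 6.5762 (running 20.9147)
  edge 5→6: √(2.9007² + -1.9622²) = 3.5021 (running 24.4167)
  edge 6→1: √(3.4613² + 6.4518²) = 7.3216 (running 31.7383)
Perimeter = 31.7383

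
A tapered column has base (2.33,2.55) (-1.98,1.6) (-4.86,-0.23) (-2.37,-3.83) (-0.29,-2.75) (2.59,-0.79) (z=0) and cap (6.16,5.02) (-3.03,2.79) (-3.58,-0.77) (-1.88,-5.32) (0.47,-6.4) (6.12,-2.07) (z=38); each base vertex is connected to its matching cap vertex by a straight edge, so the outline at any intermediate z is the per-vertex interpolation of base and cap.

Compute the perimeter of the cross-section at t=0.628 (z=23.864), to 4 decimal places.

Cross-section at t=0.628: each vertex is (1-t)·p0[i] + t·p1[i].
  v1: (1-0.628)·(2.33,2.55) + 0.628·(6.16,5.02) = (4.7352,4.1012)
  v2: (1-0.628)·(-1.98,1.6) + 0.628·(-3.03,2.79) = (-2.6394,2.3473)
  v3: (1-0.628)·(-4.86,-0.23) + 0.628·(-3.58,-0.77) = (-4.0562,-0.5691)
  v4: (1-0.628)·(-2.37,-3.83) + 0.628·(-1.88,-5.32) = (-2.0623,-4.7657)
  v5: (1-0.628)·(-0.29,-2.75) + 0.628·(0.47,-6.4) = (0.1873,-5.0422)
  v6: (1-0.628)·(2.59,-0.79) + 0.628·(6.12,-2.07) = (4.8068,-1.5938)
Perimeter = Σ |v_{i+1} − v_i|:
  edge 1→2: √(-7.3746² + -1.7538²) = 7.5803 (running 7.5803)
  edge 2→3: √(-1.4168² + -2.9164²) = 3.2423 (running 10.8227)
  edge 3→4: √(1.9939² + -4.1966²) = 4.6462 (running 15.4689)
  edge 4→5: √(2.2496² + -0.2765²) = 2.2665 (running 17.7353)
  edge 5→6: √(4.6196² + 3.4484²) = 5.7647 (running 23.5000)
  edge 6→1: √(-0.0716² + 5.6950²) = 5.6955 (running 29.1955)
Perimeter = 29.1955

Perimeter at t=0.628: 29.1955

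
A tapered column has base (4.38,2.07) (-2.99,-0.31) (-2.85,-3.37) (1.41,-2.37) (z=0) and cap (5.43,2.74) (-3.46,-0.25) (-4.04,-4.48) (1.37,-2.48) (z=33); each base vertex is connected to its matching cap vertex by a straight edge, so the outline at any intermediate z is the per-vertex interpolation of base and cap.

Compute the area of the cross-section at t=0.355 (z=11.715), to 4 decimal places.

Cross-section at t=0.355: each vertex is (1-t)·p0[i] + t·p1[i].
  v1: (1-0.355)·(4.38,2.07) + 0.355·(5.43,2.74) = (4.7527,2.3078)
  v2: (1-0.355)·(-2.99,-0.31) + 0.355·(-3.46,-0.25) = (-3.1569,-0.2887)
  v3: (1-0.355)·(-2.85,-3.37) + 0.355·(-4.04,-4.48) = (-3.2725,-3.7641)
  v4: (1-0.355)·(1.41,-2.37) + 0.355·(1.37,-2.48) = (1.3958,-2.4091)
Shoelace sum Σ(x_i·y_{i+1} − x_{i+1}·y_i):
  i=1: 4.7527·-0.2887 − -3.1569·2.3078 = +5.9134 (running +5.9134)
  i=2: -3.1569·-3.7641 − -3.2725·-0.2887 = +10.9378 (running +16.8512)
  i=3: -3.2725·-2.4091 − 1.3958·-3.7641 = +13.1374 (running +29.9886)
  i=4: 1.3958·2.3078 − 4.7527·-2.4091 = +14.6709 (running +44.6595)
Area = |Σ|/2 = |44.6595|/2 = 22.3297

Area at t=0.355: 22.3297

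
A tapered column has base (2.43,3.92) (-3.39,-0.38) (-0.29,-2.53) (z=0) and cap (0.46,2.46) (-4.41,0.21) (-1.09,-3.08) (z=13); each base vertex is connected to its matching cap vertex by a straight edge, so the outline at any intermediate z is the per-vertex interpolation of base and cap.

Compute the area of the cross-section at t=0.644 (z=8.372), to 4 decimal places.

Cross-section at t=0.644: each vertex is (1-t)·p0[i] + t·p1[i].
  v1: (1-0.644)·(2.43,3.92) + 0.644·(0.46,2.46) = (1.1613,2.9798)
  v2: (1-0.644)·(-3.39,-0.38) + 0.644·(-4.41,0.21) = (-4.0469,-0.0000)
  v3: (1-0.644)·(-0.29,-2.53) + 0.644·(-1.09,-3.08) = (-0.8052,-2.8842)
Shoelace sum Σ(x_i·y_{i+1} − x_{i+1}·y_i):
  i=1: 1.1613·-0.0000 − -4.0469·2.9798 = +12.0587 (running +12.0587)
  i=2: -4.0469·-2.8842 − -0.8052·-0.0000 = +11.6720 (running +23.7307)
  i=3: -0.8052·2.9798 − 1.1613·-2.8842 = +0.9502 (running +24.6808)
Area = |Σ|/2 = |24.6808|/2 = 12.3404

Area at t=0.644: 12.3404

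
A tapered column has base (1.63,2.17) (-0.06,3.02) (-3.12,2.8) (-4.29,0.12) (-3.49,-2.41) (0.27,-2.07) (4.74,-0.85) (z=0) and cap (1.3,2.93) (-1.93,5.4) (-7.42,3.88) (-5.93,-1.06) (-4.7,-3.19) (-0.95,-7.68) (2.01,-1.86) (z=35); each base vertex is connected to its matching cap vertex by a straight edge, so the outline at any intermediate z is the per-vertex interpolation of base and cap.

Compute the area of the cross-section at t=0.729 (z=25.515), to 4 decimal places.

Cross-section at t=0.729: each vertex is (1-t)·p0[i] + t·p1[i].
  v1: (1-0.729)·(1.63,2.17) + 0.729·(1.3,2.93) = (1.3894,2.7240)
  v2: (1-0.729)·(-0.06,3.02) + 0.729·(-1.93,5.4) = (-1.4232,4.7550)
  v3: (1-0.729)·(-3.12,2.8) + 0.729·(-7.42,3.88) = (-6.2547,3.5873)
  v4: (1-0.729)·(-4.29,0.12) + 0.729·(-5.93,-1.06) = (-5.4856,-0.7402)
  v5: (1-0.729)·(-3.49,-2.41) + 0.729·(-4.7,-3.19) = (-4.3721,-2.9786)
  v6: (1-0.729)·(0.27,-2.07) + 0.729·(-0.95,-7.68) = (-0.6194,-6.1597)
  v7: (1-0.729)·(4.74,-0.85) + 0.729·(2.01,-1.86) = (2.7498,-1.5863)
Shoelace sum Σ(x_i·y_{i+1} − x_{i+1}·y_i):
  i=1: 1.3894·4.7550 − -1.4232·2.7240 = +10.4837 (running +10.4837)
  i=2: -1.4232·3.5873 − -6.2547·4.7550 = +24.6356 (running +35.1193)
  i=3: -6.2547·-0.7402 − -5.4856·3.5873 = +24.3083 (running +59.4277)
  i=4: -5.4856·-2.9786 − -4.3721·-0.7402 = +13.1031 (running +72.5307)
  i=5: -4.3721·-6.1597 − -0.6194·-2.9786 = +25.0858 (running +97.6166)
  i=6: -0.6194·-1.5863 − 2.7498·-6.1597 = +17.9206 (running +115.5372)
  i=7: 2.7498·2.7240 − 1.3894·-1.5863 = +9.6947 (running +125.2319)
Area = |Σ|/2 = |125.2319|/2 = 62.6159

Area at t=0.729: 62.6159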